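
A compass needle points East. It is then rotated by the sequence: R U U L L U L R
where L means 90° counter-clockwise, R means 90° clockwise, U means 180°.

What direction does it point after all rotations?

Answer: Final heading: South

Derivation:
Start: East
  R (right (90° clockwise)) -> South
  U (U-turn (180°)) -> North
  U (U-turn (180°)) -> South
  L (left (90° counter-clockwise)) -> East
  L (left (90° counter-clockwise)) -> North
  U (U-turn (180°)) -> South
  L (left (90° counter-clockwise)) -> East
  R (right (90° clockwise)) -> South
Final: South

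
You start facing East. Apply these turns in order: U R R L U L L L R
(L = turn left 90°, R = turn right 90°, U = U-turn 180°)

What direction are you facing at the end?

Start: East
  U (U-turn (180°)) -> West
  R (right (90° clockwise)) -> North
  R (right (90° clockwise)) -> East
  L (left (90° counter-clockwise)) -> North
  U (U-turn (180°)) -> South
  L (left (90° counter-clockwise)) -> East
  L (left (90° counter-clockwise)) -> North
  L (left (90° counter-clockwise)) -> West
  R (right (90° clockwise)) -> North
Final: North

Answer: Final heading: North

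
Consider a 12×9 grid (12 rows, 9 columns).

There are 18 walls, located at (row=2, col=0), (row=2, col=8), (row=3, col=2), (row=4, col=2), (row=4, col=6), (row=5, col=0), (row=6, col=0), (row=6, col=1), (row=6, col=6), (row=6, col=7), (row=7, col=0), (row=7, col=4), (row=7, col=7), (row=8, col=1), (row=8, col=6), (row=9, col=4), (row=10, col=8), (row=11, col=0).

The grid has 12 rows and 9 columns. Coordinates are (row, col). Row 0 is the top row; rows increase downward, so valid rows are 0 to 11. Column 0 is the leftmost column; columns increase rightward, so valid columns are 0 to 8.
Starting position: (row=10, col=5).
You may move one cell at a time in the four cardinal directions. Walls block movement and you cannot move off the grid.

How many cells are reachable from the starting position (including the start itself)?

BFS flood-fill from (row=10, col=5):
  Distance 0: (row=10, col=5)
  Distance 1: (row=9, col=5), (row=10, col=4), (row=10, col=6), (row=11, col=5)
  Distance 2: (row=8, col=5), (row=9, col=6), (row=10, col=3), (row=10, col=7), (row=11, col=4), (row=11, col=6)
  Distance 3: (row=7, col=5), (row=8, col=4), (row=9, col=3), (row=9, col=7), (row=10, col=2), (row=11, col=3), (row=11, col=7)
  Distance 4: (row=6, col=5), (row=7, col=6), (row=8, col=3), (row=8, col=7), (row=9, col=2), (row=9, col=8), (row=10, col=1), (row=11, col=2), (row=11, col=8)
  Distance 5: (row=5, col=5), (row=6, col=4), (row=7, col=3), (row=8, col=2), (row=8, col=8), (row=9, col=1), (row=10, col=0), (row=11, col=1)
  Distance 6: (row=4, col=5), (row=5, col=4), (row=5, col=6), (row=6, col=3), (row=7, col=2), (row=7, col=8), (row=9, col=0)
  Distance 7: (row=3, col=5), (row=4, col=4), (row=5, col=3), (row=5, col=7), (row=6, col=2), (row=6, col=8), (row=7, col=1), (row=8, col=0)
  Distance 8: (row=2, col=5), (row=3, col=4), (row=3, col=6), (row=4, col=3), (row=4, col=7), (row=5, col=2), (row=5, col=8)
  Distance 9: (row=1, col=5), (row=2, col=4), (row=2, col=6), (row=3, col=3), (row=3, col=7), (row=4, col=8), (row=5, col=1)
  Distance 10: (row=0, col=5), (row=1, col=4), (row=1, col=6), (row=2, col=3), (row=2, col=7), (row=3, col=8), (row=4, col=1)
  Distance 11: (row=0, col=4), (row=0, col=6), (row=1, col=3), (row=1, col=7), (row=2, col=2), (row=3, col=1), (row=4, col=0)
  Distance 12: (row=0, col=3), (row=0, col=7), (row=1, col=2), (row=1, col=8), (row=2, col=1), (row=3, col=0)
  Distance 13: (row=0, col=2), (row=0, col=8), (row=1, col=1)
  Distance 14: (row=0, col=1), (row=1, col=0)
  Distance 15: (row=0, col=0)
Total reachable: 90 (grid has 90 open cells total)

Answer: Reachable cells: 90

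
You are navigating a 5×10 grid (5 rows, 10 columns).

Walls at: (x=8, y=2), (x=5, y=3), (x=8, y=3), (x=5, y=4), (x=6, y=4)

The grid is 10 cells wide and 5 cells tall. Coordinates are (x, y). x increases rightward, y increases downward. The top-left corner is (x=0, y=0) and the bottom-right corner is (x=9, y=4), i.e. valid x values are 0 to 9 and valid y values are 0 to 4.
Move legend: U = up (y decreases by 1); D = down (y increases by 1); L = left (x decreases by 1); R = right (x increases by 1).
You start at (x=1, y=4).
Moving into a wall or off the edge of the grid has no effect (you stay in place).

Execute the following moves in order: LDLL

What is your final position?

Start: (x=1, y=4)
  L (left): (x=1, y=4) -> (x=0, y=4)
  D (down): blocked, stay at (x=0, y=4)
  L (left): blocked, stay at (x=0, y=4)
  L (left): blocked, stay at (x=0, y=4)
Final: (x=0, y=4)

Answer: Final position: (x=0, y=4)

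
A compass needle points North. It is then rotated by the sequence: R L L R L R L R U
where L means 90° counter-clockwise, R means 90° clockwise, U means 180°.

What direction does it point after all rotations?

Answer: Final heading: South

Derivation:
Start: North
  R (right (90° clockwise)) -> East
  L (left (90° counter-clockwise)) -> North
  L (left (90° counter-clockwise)) -> West
  R (right (90° clockwise)) -> North
  L (left (90° counter-clockwise)) -> West
  R (right (90° clockwise)) -> North
  L (left (90° counter-clockwise)) -> West
  R (right (90° clockwise)) -> North
  U (U-turn (180°)) -> South
Final: South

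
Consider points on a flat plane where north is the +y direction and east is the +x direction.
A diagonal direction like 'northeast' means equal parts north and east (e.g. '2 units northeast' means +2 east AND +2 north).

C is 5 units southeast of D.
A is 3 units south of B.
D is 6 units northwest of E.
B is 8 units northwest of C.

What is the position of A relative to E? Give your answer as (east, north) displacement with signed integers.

Answer: A is at (east=-9, north=6) relative to E.

Derivation:
Place E at the origin (east=0, north=0).
  D is 6 units northwest of E: delta (east=-6, north=+6); D at (east=-6, north=6).
  C is 5 units southeast of D: delta (east=+5, north=-5); C at (east=-1, north=1).
  B is 8 units northwest of C: delta (east=-8, north=+8); B at (east=-9, north=9).
  A is 3 units south of B: delta (east=+0, north=-3); A at (east=-9, north=6).
Therefore A relative to E: (east=-9, north=6).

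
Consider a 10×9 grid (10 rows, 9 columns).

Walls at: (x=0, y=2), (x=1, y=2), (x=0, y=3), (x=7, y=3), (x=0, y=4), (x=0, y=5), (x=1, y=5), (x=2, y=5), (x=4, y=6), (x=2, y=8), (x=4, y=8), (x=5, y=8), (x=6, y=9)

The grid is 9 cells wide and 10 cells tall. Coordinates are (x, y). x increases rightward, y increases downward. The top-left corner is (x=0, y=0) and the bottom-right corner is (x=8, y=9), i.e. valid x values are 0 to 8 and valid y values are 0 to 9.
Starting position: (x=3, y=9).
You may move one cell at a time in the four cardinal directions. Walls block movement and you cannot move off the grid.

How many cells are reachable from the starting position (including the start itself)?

BFS flood-fill from (x=3, y=9):
  Distance 0: (x=3, y=9)
  Distance 1: (x=3, y=8), (x=2, y=9), (x=4, y=9)
  Distance 2: (x=3, y=7), (x=1, y=9), (x=5, y=9)
  Distance 3: (x=3, y=6), (x=2, y=7), (x=4, y=7), (x=1, y=8), (x=0, y=9)
  Distance 4: (x=3, y=5), (x=2, y=6), (x=1, y=7), (x=5, y=7), (x=0, y=8)
  Distance 5: (x=3, y=4), (x=4, y=5), (x=1, y=6), (x=5, y=6), (x=0, y=7), (x=6, y=7)
  Distance 6: (x=3, y=3), (x=2, y=4), (x=4, y=4), (x=5, y=5), (x=0, y=6), (x=6, y=6), (x=7, y=7), (x=6, y=8)
  Distance 7: (x=3, y=2), (x=2, y=3), (x=4, y=3), (x=1, y=4), (x=5, y=4), (x=6, y=5), (x=7, y=6), (x=8, y=7), (x=7, y=8)
  Distance 8: (x=3, y=1), (x=2, y=2), (x=4, y=2), (x=1, y=3), (x=5, y=3), (x=6, y=4), (x=7, y=5), (x=8, y=6), (x=8, y=8), (x=7, y=9)
  Distance 9: (x=3, y=0), (x=2, y=1), (x=4, y=1), (x=5, y=2), (x=6, y=3), (x=7, y=4), (x=8, y=5), (x=8, y=9)
  Distance 10: (x=2, y=0), (x=4, y=0), (x=1, y=1), (x=5, y=1), (x=6, y=2), (x=8, y=4)
  Distance 11: (x=1, y=0), (x=5, y=0), (x=0, y=1), (x=6, y=1), (x=7, y=2), (x=8, y=3)
  Distance 12: (x=0, y=0), (x=6, y=0), (x=7, y=1), (x=8, y=2)
  Distance 13: (x=7, y=0), (x=8, y=1)
  Distance 14: (x=8, y=0)
Total reachable: 77 (grid has 77 open cells total)

Answer: Reachable cells: 77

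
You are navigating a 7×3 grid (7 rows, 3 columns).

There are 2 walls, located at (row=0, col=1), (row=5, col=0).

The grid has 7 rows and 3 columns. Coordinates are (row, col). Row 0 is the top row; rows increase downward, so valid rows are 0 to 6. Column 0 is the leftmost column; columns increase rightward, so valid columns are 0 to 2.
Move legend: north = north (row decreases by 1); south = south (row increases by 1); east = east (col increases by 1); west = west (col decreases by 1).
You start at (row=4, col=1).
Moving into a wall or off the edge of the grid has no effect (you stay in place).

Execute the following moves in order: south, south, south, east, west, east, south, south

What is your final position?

Answer: Final position: (row=6, col=2)

Derivation:
Start: (row=4, col=1)
  south (south): (row=4, col=1) -> (row=5, col=1)
  south (south): (row=5, col=1) -> (row=6, col=1)
  south (south): blocked, stay at (row=6, col=1)
  east (east): (row=6, col=1) -> (row=6, col=2)
  west (west): (row=6, col=2) -> (row=6, col=1)
  east (east): (row=6, col=1) -> (row=6, col=2)
  south (south): blocked, stay at (row=6, col=2)
  south (south): blocked, stay at (row=6, col=2)
Final: (row=6, col=2)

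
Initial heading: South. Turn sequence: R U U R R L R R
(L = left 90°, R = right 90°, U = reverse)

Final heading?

Answer: Final heading: South

Derivation:
Start: South
  R (right (90° clockwise)) -> West
  U (U-turn (180°)) -> East
  U (U-turn (180°)) -> West
  R (right (90° clockwise)) -> North
  R (right (90° clockwise)) -> East
  L (left (90° counter-clockwise)) -> North
  R (right (90° clockwise)) -> East
  R (right (90° clockwise)) -> South
Final: South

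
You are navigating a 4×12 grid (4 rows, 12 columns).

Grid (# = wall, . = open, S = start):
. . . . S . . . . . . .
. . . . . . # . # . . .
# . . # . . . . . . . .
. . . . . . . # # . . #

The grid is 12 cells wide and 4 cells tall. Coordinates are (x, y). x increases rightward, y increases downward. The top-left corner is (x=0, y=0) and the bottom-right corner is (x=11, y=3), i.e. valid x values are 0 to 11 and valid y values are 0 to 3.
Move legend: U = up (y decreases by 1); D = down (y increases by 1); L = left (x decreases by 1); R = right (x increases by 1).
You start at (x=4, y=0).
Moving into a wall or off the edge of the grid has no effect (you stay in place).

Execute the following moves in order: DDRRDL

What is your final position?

Answer: Final position: (x=5, y=3)

Derivation:
Start: (x=4, y=0)
  D (down): (x=4, y=0) -> (x=4, y=1)
  D (down): (x=4, y=1) -> (x=4, y=2)
  R (right): (x=4, y=2) -> (x=5, y=2)
  R (right): (x=5, y=2) -> (x=6, y=2)
  D (down): (x=6, y=2) -> (x=6, y=3)
  L (left): (x=6, y=3) -> (x=5, y=3)
Final: (x=5, y=3)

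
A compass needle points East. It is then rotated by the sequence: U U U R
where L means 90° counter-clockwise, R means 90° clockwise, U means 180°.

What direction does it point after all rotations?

Start: East
  U (U-turn (180°)) -> West
  U (U-turn (180°)) -> East
  U (U-turn (180°)) -> West
  R (right (90° clockwise)) -> North
Final: North

Answer: Final heading: North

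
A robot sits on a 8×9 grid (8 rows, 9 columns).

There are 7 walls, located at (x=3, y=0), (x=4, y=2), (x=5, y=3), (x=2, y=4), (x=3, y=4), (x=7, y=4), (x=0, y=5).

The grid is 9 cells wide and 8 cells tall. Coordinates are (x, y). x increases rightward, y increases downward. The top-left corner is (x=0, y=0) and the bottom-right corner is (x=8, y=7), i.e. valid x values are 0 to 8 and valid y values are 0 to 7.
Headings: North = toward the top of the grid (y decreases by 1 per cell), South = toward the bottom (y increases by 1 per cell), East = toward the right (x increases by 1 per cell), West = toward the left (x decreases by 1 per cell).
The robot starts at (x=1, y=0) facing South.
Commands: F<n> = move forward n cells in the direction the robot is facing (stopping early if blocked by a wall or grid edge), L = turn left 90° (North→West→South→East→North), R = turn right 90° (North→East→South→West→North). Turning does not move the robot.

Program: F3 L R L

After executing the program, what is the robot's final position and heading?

Answer: Final position: (x=1, y=3), facing East

Derivation:
Start: (x=1, y=0), facing South
  F3: move forward 3, now at (x=1, y=3)
  L: turn left, now facing East
  R: turn right, now facing South
  L: turn left, now facing East
Final: (x=1, y=3), facing East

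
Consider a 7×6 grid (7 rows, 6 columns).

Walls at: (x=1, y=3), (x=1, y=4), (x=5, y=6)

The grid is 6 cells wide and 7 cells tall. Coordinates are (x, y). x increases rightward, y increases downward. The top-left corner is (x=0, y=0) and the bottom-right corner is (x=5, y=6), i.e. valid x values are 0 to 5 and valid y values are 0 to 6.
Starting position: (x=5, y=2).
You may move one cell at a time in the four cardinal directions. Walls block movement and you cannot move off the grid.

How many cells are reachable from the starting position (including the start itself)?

Answer: Reachable cells: 39

Derivation:
BFS flood-fill from (x=5, y=2):
  Distance 0: (x=5, y=2)
  Distance 1: (x=5, y=1), (x=4, y=2), (x=5, y=3)
  Distance 2: (x=5, y=0), (x=4, y=1), (x=3, y=2), (x=4, y=3), (x=5, y=4)
  Distance 3: (x=4, y=0), (x=3, y=1), (x=2, y=2), (x=3, y=3), (x=4, y=4), (x=5, y=5)
  Distance 4: (x=3, y=0), (x=2, y=1), (x=1, y=2), (x=2, y=3), (x=3, y=4), (x=4, y=5)
  Distance 5: (x=2, y=0), (x=1, y=1), (x=0, y=2), (x=2, y=4), (x=3, y=5), (x=4, y=6)
  Distance 6: (x=1, y=0), (x=0, y=1), (x=0, y=3), (x=2, y=5), (x=3, y=6)
  Distance 7: (x=0, y=0), (x=0, y=4), (x=1, y=5), (x=2, y=6)
  Distance 8: (x=0, y=5), (x=1, y=6)
  Distance 9: (x=0, y=6)
Total reachable: 39 (grid has 39 open cells total)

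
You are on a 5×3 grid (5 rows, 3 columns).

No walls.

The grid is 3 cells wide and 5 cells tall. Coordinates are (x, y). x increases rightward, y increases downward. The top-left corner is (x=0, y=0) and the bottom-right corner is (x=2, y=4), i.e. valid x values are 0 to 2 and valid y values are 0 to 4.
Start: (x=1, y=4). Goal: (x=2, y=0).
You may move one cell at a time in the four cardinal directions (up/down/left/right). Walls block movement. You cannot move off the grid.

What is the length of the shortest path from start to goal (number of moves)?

BFS from (x=1, y=4) until reaching (x=2, y=0):
  Distance 0: (x=1, y=4)
  Distance 1: (x=1, y=3), (x=0, y=4), (x=2, y=4)
  Distance 2: (x=1, y=2), (x=0, y=3), (x=2, y=3)
  Distance 3: (x=1, y=1), (x=0, y=2), (x=2, y=2)
  Distance 4: (x=1, y=0), (x=0, y=1), (x=2, y=1)
  Distance 5: (x=0, y=0), (x=2, y=0)  <- goal reached here
One shortest path (5 moves): (x=1, y=4) -> (x=2, y=4) -> (x=2, y=3) -> (x=2, y=2) -> (x=2, y=1) -> (x=2, y=0)

Answer: Shortest path length: 5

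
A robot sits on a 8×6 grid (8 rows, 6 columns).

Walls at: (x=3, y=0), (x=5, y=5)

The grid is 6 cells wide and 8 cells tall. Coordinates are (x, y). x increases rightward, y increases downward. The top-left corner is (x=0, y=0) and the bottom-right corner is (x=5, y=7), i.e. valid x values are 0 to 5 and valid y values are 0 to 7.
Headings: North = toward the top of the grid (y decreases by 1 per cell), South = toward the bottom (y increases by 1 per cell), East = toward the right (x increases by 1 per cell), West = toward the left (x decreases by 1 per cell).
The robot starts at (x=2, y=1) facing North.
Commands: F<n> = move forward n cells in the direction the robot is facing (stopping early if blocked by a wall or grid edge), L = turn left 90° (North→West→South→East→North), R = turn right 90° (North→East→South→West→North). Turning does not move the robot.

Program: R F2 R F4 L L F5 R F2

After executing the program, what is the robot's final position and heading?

Answer: Final position: (x=5, y=0), facing East

Derivation:
Start: (x=2, y=1), facing North
  R: turn right, now facing East
  F2: move forward 2, now at (x=4, y=1)
  R: turn right, now facing South
  F4: move forward 4, now at (x=4, y=5)
  L: turn left, now facing East
  L: turn left, now facing North
  F5: move forward 5, now at (x=4, y=0)
  R: turn right, now facing East
  F2: move forward 1/2 (blocked), now at (x=5, y=0)
Final: (x=5, y=0), facing East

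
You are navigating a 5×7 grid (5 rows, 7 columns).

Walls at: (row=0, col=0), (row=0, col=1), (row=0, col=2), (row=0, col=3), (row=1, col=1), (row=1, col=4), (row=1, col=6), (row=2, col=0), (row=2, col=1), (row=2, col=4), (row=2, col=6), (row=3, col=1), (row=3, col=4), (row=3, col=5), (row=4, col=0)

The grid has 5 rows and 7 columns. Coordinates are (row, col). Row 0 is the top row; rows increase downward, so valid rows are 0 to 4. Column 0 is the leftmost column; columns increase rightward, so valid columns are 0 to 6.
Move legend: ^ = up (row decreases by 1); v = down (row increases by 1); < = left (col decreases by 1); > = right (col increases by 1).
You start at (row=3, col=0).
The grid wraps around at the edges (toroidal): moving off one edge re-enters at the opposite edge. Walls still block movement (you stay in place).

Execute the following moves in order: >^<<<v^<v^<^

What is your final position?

Answer: Final position: (row=3, col=6)

Derivation:
Start: (row=3, col=0)
  > (right): blocked, stay at (row=3, col=0)
  ^ (up): blocked, stay at (row=3, col=0)
  < (left): (row=3, col=0) -> (row=3, col=6)
  < (left): blocked, stay at (row=3, col=6)
  < (left): blocked, stay at (row=3, col=6)
  v (down): (row=3, col=6) -> (row=4, col=6)
  ^ (up): (row=4, col=6) -> (row=3, col=6)
  < (left): blocked, stay at (row=3, col=6)
  v (down): (row=3, col=6) -> (row=4, col=6)
  ^ (up): (row=4, col=6) -> (row=3, col=6)
  < (left): blocked, stay at (row=3, col=6)
  ^ (up): blocked, stay at (row=3, col=6)
Final: (row=3, col=6)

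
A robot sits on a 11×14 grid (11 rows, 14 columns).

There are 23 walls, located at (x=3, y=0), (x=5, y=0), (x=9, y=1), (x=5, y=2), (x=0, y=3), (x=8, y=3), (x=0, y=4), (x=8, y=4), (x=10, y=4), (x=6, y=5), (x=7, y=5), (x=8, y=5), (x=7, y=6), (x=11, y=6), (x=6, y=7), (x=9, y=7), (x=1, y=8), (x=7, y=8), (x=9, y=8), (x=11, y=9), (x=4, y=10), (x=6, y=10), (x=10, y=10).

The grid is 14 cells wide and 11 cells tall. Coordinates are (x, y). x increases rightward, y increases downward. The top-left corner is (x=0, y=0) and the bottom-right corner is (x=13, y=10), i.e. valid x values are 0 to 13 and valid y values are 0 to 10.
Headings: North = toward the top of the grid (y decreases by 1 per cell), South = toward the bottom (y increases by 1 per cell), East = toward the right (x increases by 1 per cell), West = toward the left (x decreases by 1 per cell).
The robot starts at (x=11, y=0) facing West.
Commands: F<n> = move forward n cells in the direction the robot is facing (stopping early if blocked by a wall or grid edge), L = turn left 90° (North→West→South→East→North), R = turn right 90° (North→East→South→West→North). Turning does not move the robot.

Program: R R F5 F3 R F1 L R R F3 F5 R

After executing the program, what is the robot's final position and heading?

Answer: Final position: (x=10, y=1), facing North

Derivation:
Start: (x=11, y=0), facing West
  R: turn right, now facing North
  R: turn right, now facing East
  F5: move forward 2/5 (blocked), now at (x=13, y=0)
  F3: move forward 0/3 (blocked), now at (x=13, y=0)
  R: turn right, now facing South
  F1: move forward 1, now at (x=13, y=1)
  L: turn left, now facing East
  R: turn right, now facing South
  R: turn right, now facing West
  F3: move forward 3, now at (x=10, y=1)
  F5: move forward 0/5 (blocked), now at (x=10, y=1)
  R: turn right, now facing North
Final: (x=10, y=1), facing North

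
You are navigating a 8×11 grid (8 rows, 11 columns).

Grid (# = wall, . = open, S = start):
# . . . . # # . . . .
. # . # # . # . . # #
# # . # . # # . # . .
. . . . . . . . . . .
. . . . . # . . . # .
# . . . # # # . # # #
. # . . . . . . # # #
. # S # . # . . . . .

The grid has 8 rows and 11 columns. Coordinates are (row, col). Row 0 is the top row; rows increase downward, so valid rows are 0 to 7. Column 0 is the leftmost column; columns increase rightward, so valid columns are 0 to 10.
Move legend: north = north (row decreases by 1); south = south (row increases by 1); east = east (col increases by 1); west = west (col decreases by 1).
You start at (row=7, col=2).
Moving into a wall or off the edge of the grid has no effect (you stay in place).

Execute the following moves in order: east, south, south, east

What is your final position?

Answer: Final position: (row=7, col=2)

Derivation:
Start: (row=7, col=2)
  east (east): blocked, stay at (row=7, col=2)
  south (south): blocked, stay at (row=7, col=2)
  south (south): blocked, stay at (row=7, col=2)
  east (east): blocked, stay at (row=7, col=2)
Final: (row=7, col=2)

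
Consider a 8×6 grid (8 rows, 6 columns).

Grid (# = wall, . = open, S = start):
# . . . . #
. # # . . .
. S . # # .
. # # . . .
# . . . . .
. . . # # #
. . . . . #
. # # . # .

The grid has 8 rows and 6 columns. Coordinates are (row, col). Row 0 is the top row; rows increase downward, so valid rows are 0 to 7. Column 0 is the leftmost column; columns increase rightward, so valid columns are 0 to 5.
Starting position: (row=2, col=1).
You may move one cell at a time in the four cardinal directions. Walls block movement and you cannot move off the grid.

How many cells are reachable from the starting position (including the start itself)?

Answer: Reachable cells: 5

Derivation:
BFS flood-fill from (row=2, col=1):
  Distance 0: (row=2, col=1)
  Distance 1: (row=2, col=0), (row=2, col=2)
  Distance 2: (row=1, col=0), (row=3, col=0)
Total reachable: 5 (grid has 32 open cells total)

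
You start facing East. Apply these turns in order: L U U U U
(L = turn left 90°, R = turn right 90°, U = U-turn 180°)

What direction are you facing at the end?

Answer: Final heading: North

Derivation:
Start: East
  L (left (90° counter-clockwise)) -> North
  U (U-turn (180°)) -> South
  U (U-turn (180°)) -> North
  U (U-turn (180°)) -> South
  U (U-turn (180°)) -> North
Final: North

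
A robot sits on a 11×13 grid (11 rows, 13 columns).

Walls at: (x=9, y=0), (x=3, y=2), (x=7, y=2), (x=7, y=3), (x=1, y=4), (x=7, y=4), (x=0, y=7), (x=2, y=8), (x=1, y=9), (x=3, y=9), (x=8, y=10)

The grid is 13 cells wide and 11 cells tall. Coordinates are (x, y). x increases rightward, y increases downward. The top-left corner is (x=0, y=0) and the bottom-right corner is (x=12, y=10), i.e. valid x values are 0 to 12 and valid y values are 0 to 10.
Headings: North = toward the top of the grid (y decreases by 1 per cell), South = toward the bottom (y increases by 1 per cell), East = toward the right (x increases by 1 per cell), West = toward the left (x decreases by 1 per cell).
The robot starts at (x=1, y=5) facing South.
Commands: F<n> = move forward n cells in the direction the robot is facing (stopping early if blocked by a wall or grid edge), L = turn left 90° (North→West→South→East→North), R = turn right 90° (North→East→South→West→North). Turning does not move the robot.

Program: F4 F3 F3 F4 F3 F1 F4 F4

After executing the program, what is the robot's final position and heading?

Answer: Final position: (x=1, y=8), facing South

Derivation:
Start: (x=1, y=5), facing South
  F4: move forward 3/4 (blocked), now at (x=1, y=8)
  F3: move forward 0/3 (blocked), now at (x=1, y=8)
  F3: move forward 0/3 (blocked), now at (x=1, y=8)
  F4: move forward 0/4 (blocked), now at (x=1, y=8)
  F3: move forward 0/3 (blocked), now at (x=1, y=8)
  F1: move forward 0/1 (blocked), now at (x=1, y=8)
  F4: move forward 0/4 (blocked), now at (x=1, y=8)
  F4: move forward 0/4 (blocked), now at (x=1, y=8)
Final: (x=1, y=8), facing South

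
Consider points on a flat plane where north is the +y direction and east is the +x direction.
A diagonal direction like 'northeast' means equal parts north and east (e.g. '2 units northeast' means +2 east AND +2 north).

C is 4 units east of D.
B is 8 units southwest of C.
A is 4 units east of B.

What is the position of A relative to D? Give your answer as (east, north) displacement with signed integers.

Answer: A is at (east=0, north=-8) relative to D.

Derivation:
Place D at the origin (east=0, north=0).
  C is 4 units east of D: delta (east=+4, north=+0); C at (east=4, north=0).
  B is 8 units southwest of C: delta (east=-8, north=-8); B at (east=-4, north=-8).
  A is 4 units east of B: delta (east=+4, north=+0); A at (east=0, north=-8).
Therefore A relative to D: (east=0, north=-8).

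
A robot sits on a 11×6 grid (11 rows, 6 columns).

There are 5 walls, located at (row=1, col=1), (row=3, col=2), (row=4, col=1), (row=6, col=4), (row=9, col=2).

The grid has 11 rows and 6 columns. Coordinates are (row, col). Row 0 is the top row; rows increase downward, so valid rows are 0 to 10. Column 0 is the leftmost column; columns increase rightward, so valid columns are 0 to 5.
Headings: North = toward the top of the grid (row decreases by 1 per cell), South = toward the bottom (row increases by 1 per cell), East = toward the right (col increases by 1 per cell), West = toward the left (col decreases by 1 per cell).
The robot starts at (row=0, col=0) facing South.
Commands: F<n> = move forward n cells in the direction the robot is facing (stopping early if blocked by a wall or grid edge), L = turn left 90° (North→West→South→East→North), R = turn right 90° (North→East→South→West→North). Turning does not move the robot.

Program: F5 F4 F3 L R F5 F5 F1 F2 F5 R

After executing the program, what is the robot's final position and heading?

Answer: Final position: (row=10, col=0), facing West

Derivation:
Start: (row=0, col=0), facing South
  F5: move forward 5, now at (row=5, col=0)
  F4: move forward 4, now at (row=9, col=0)
  F3: move forward 1/3 (blocked), now at (row=10, col=0)
  L: turn left, now facing East
  R: turn right, now facing South
  F5: move forward 0/5 (blocked), now at (row=10, col=0)
  F5: move forward 0/5 (blocked), now at (row=10, col=0)
  F1: move forward 0/1 (blocked), now at (row=10, col=0)
  F2: move forward 0/2 (blocked), now at (row=10, col=0)
  F5: move forward 0/5 (blocked), now at (row=10, col=0)
  R: turn right, now facing West
Final: (row=10, col=0), facing West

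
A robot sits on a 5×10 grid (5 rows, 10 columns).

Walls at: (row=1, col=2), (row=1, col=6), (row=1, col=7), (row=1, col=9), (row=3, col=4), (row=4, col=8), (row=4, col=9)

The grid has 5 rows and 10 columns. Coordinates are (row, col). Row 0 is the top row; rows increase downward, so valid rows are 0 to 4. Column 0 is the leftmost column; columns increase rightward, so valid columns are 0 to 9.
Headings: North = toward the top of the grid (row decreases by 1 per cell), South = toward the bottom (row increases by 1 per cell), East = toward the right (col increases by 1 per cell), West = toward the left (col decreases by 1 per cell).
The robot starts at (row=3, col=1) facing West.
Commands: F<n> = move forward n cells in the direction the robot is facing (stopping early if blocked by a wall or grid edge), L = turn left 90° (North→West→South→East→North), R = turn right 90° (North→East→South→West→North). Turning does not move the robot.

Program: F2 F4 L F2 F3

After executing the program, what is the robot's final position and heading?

Answer: Final position: (row=4, col=0), facing South

Derivation:
Start: (row=3, col=1), facing West
  F2: move forward 1/2 (blocked), now at (row=3, col=0)
  F4: move forward 0/4 (blocked), now at (row=3, col=0)
  L: turn left, now facing South
  F2: move forward 1/2 (blocked), now at (row=4, col=0)
  F3: move forward 0/3 (blocked), now at (row=4, col=0)
Final: (row=4, col=0), facing South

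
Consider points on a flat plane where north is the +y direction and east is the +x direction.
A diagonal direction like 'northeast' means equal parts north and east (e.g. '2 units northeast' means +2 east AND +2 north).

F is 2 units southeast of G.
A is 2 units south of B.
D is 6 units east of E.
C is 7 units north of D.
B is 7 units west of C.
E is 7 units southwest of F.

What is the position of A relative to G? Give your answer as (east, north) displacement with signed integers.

Answer: A is at (east=-6, north=-4) relative to G.

Derivation:
Place G at the origin (east=0, north=0).
  F is 2 units southeast of G: delta (east=+2, north=-2); F at (east=2, north=-2).
  E is 7 units southwest of F: delta (east=-7, north=-7); E at (east=-5, north=-9).
  D is 6 units east of E: delta (east=+6, north=+0); D at (east=1, north=-9).
  C is 7 units north of D: delta (east=+0, north=+7); C at (east=1, north=-2).
  B is 7 units west of C: delta (east=-7, north=+0); B at (east=-6, north=-2).
  A is 2 units south of B: delta (east=+0, north=-2); A at (east=-6, north=-4).
Therefore A relative to G: (east=-6, north=-4).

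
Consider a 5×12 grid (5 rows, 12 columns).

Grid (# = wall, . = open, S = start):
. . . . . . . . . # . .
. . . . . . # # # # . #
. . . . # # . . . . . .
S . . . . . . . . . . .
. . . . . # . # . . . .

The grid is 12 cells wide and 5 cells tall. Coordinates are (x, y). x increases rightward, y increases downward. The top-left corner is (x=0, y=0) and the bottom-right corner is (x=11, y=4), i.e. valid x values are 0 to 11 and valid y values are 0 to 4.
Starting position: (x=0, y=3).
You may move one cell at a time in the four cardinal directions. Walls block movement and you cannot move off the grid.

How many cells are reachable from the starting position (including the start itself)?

Answer: Reachable cells: 50

Derivation:
BFS flood-fill from (x=0, y=3):
  Distance 0: (x=0, y=3)
  Distance 1: (x=0, y=2), (x=1, y=3), (x=0, y=4)
  Distance 2: (x=0, y=1), (x=1, y=2), (x=2, y=3), (x=1, y=4)
  Distance 3: (x=0, y=0), (x=1, y=1), (x=2, y=2), (x=3, y=3), (x=2, y=4)
  Distance 4: (x=1, y=0), (x=2, y=1), (x=3, y=2), (x=4, y=3), (x=3, y=4)
  Distance 5: (x=2, y=0), (x=3, y=1), (x=5, y=3), (x=4, y=4)
  Distance 6: (x=3, y=0), (x=4, y=1), (x=6, y=3)
  Distance 7: (x=4, y=0), (x=5, y=1), (x=6, y=2), (x=7, y=3), (x=6, y=4)
  Distance 8: (x=5, y=0), (x=7, y=2), (x=8, y=3)
  Distance 9: (x=6, y=0), (x=8, y=2), (x=9, y=3), (x=8, y=4)
  Distance 10: (x=7, y=0), (x=9, y=2), (x=10, y=3), (x=9, y=4)
  Distance 11: (x=8, y=0), (x=10, y=2), (x=11, y=3), (x=10, y=4)
  Distance 12: (x=10, y=1), (x=11, y=2), (x=11, y=4)
  Distance 13: (x=10, y=0)
  Distance 14: (x=11, y=0)
Total reachable: 50 (grid has 50 open cells total)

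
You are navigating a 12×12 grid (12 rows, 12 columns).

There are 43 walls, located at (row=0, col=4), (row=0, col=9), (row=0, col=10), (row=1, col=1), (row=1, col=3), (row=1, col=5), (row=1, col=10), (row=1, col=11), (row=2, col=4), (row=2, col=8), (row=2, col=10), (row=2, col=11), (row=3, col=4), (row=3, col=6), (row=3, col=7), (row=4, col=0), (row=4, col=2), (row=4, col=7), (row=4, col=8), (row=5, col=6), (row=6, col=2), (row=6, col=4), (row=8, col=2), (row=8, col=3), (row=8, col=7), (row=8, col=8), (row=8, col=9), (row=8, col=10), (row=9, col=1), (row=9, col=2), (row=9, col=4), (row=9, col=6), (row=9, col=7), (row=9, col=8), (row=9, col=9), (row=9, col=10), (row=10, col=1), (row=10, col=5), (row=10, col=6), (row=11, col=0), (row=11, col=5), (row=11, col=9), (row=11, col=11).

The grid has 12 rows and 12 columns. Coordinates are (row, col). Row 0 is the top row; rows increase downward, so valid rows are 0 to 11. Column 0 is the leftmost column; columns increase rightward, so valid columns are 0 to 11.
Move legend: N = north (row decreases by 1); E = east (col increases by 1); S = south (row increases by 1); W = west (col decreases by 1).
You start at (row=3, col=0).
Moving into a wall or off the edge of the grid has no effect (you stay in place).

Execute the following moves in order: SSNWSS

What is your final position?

Answer: Final position: (row=3, col=0)

Derivation:
Start: (row=3, col=0)
  S (south): blocked, stay at (row=3, col=0)
  S (south): blocked, stay at (row=3, col=0)
  N (north): (row=3, col=0) -> (row=2, col=0)
  W (west): blocked, stay at (row=2, col=0)
  S (south): (row=2, col=0) -> (row=3, col=0)
  S (south): blocked, stay at (row=3, col=0)
Final: (row=3, col=0)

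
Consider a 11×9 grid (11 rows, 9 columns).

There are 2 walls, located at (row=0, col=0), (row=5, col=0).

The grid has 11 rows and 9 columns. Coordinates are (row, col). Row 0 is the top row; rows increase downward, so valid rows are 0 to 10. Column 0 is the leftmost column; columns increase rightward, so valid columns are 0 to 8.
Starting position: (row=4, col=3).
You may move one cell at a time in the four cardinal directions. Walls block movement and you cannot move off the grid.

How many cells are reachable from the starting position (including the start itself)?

BFS flood-fill from (row=4, col=3):
  Distance 0: (row=4, col=3)
  Distance 1: (row=3, col=3), (row=4, col=2), (row=4, col=4), (row=5, col=3)
  Distance 2: (row=2, col=3), (row=3, col=2), (row=3, col=4), (row=4, col=1), (row=4, col=5), (row=5, col=2), (row=5, col=4), (row=6, col=3)
  Distance 3: (row=1, col=3), (row=2, col=2), (row=2, col=4), (row=3, col=1), (row=3, col=5), (row=4, col=0), (row=4, col=6), (row=5, col=1), (row=5, col=5), (row=6, col=2), (row=6, col=4), (row=7, col=3)
  Distance 4: (row=0, col=3), (row=1, col=2), (row=1, col=4), (row=2, col=1), (row=2, col=5), (row=3, col=0), (row=3, col=6), (row=4, col=7), (row=5, col=6), (row=6, col=1), (row=6, col=5), (row=7, col=2), (row=7, col=4), (row=8, col=3)
  Distance 5: (row=0, col=2), (row=0, col=4), (row=1, col=1), (row=1, col=5), (row=2, col=0), (row=2, col=6), (row=3, col=7), (row=4, col=8), (row=5, col=7), (row=6, col=0), (row=6, col=6), (row=7, col=1), (row=7, col=5), (row=8, col=2), (row=8, col=4), (row=9, col=3)
  Distance 6: (row=0, col=1), (row=0, col=5), (row=1, col=0), (row=1, col=6), (row=2, col=7), (row=3, col=8), (row=5, col=8), (row=6, col=7), (row=7, col=0), (row=7, col=6), (row=8, col=1), (row=8, col=5), (row=9, col=2), (row=9, col=4), (row=10, col=3)
  Distance 7: (row=0, col=6), (row=1, col=7), (row=2, col=8), (row=6, col=8), (row=7, col=7), (row=8, col=0), (row=8, col=6), (row=9, col=1), (row=9, col=5), (row=10, col=2), (row=10, col=4)
  Distance 8: (row=0, col=7), (row=1, col=8), (row=7, col=8), (row=8, col=7), (row=9, col=0), (row=9, col=6), (row=10, col=1), (row=10, col=5)
  Distance 9: (row=0, col=8), (row=8, col=8), (row=9, col=7), (row=10, col=0), (row=10, col=6)
  Distance 10: (row=9, col=8), (row=10, col=7)
  Distance 11: (row=10, col=8)
Total reachable: 97 (grid has 97 open cells total)

Answer: Reachable cells: 97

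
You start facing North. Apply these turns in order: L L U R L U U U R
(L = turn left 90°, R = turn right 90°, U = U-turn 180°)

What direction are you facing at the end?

Start: North
  L (left (90° counter-clockwise)) -> West
  L (left (90° counter-clockwise)) -> South
  U (U-turn (180°)) -> North
  R (right (90° clockwise)) -> East
  L (left (90° counter-clockwise)) -> North
  U (U-turn (180°)) -> South
  U (U-turn (180°)) -> North
  U (U-turn (180°)) -> South
  R (right (90° clockwise)) -> West
Final: West

Answer: Final heading: West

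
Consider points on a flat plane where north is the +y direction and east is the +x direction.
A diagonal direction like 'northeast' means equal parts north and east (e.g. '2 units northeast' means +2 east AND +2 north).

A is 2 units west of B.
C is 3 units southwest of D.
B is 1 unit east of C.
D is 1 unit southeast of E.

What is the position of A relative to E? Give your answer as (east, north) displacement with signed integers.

Answer: A is at (east=-3, north=-4) relative to E.

Derivation:
Place E at the origin (east=0, north=0).
  D is 1 unit southeast of E: delta (east=+1, north=-1); D at (east=1, north=-1).
  C is 3 units southwest of D: delta (east=-3, north=-3); C at (east=-2, north=-4).
  B is 1 unit east of C: delta (east=+1, north=+0); B at (east=-1, north=-4).
  A is 2 units west of B: delta (east=-2, north=+0); A at (east=-3, north=-4).
Therefore A relative to E: (east=-3, north=-4).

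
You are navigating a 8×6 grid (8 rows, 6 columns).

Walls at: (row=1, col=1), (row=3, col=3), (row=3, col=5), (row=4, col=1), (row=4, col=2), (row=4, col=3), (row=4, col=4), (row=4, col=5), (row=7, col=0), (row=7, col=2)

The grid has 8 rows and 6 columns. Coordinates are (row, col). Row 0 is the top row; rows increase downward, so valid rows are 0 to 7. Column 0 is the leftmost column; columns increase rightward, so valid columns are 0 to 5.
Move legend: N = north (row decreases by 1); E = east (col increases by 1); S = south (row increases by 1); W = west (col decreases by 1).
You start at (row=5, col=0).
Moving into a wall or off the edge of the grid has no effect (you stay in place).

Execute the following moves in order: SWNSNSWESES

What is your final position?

Answer: Final position: (row=7, col=1)

Derivation:
Start: (row=5, col=0)
  S (south): (row=5, col=0) -> (row=6, col=0)
  W (west): blocked, stay at (row=6, col=0)
  N (north): (row=6, col=0) -> (row=5, col=0)
  S (south): (row=5, col=0) -> (row=6, col=0)
  N (north): (row=6, col=0) -> (row=5, col=0)
  S (south): (row=5, col=0) -> (row=6, col=0)
  W (west): blocked, stay at (row=6, col=0)
  E (east): (row=6, col=0) -> (row=6, col=1)
  S (south): (row=6, col=1) -> (row=7, col=1)
  E (east): blocked, stay at (row=7, col=1)
  S (south): blocked, stay at (row=7, col=1)
Final: (row=7, col=1)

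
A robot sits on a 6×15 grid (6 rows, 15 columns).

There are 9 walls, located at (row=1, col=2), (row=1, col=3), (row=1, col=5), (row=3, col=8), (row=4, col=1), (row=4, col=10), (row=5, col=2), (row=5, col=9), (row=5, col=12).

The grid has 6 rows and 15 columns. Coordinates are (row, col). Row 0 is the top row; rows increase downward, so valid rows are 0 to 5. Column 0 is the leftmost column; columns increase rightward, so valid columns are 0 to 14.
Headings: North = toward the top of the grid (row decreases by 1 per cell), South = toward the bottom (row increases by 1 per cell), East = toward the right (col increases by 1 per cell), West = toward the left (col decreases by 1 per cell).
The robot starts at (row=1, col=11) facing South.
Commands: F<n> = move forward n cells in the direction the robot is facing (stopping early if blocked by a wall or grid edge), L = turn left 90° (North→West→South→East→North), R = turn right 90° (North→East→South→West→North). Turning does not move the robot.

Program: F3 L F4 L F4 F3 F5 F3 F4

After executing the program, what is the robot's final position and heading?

Start: (row=1, col=11), facing South
  F3: move forward 3, now at (row=4, col=11)
  L: turn left, now facing East
  F4: move forward 3/4 (blocked), now at (row=4, col=14)
  L: turn left, now facing North
  F4: move forward 4, now at (row=0, col=14)
  F3: move forward 0/3 (blocked), now at (row=0, col=14)
  F5: move forward 0/5 (blocked), now at (row=0, col=14)
  F3: move forward 0/3 (blocked), now at (row=0, col=14)
  F4: move forward 0/4 (blocked), now at (row=0, col=14)
Final: (row=0, col=14), facing North

Answer: Final position: (row=0, col=14), facing North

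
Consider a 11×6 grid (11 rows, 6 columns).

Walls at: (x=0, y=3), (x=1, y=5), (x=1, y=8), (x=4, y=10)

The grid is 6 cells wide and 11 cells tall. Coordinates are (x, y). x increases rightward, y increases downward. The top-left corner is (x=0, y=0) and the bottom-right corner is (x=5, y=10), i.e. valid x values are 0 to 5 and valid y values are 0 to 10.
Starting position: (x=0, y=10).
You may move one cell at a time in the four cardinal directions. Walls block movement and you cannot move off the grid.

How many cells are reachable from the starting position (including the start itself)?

Answer: Reachable cells: 62

Derivation:
BFS flood-fill from (x=0, y=10):
  Distance 0: (x=0, y=10)
  Distance 1: (x=0, y=9), (x=1, y=10)
  Distance 2: (x=0, y=8), (x=1, y=9), (x=2, y=10)
  Distance 3: (x=0, y=7), (x=2, y=9), (x=3, y=10)
  Distance 4: (x=0, y=6), (x=1, y=7), (x=2, y=8), (x=3, y=9)
  Distance 5: (x=0, y=5), (x=1, y=6), (x=2, y=7), (x=3, y=8), (x=4, y=9)
  Distance 6: (x=0, y=4), (x=2, y=6), (x=3, y=7), (x=4, y=8), (x=5, y=9)
  Distance 7: (x=1, y=4), (x=2, y=5), (x=3, y=6), (x=4, y=7), (x=5, y=8), (x=5, y=10)
  Distance 8: (x=1, y=3), (x=2, y=4), (x=3, y=5), (x=4, y=6), (x=5, y=7)
  Distance 9: (x=1, y=2), (x=2, y=3), (x=3, y=4), (x=4, y=5), (x=5, y=6)
  Distance 10: (x=1, y=1), (x=0, y=2), (x=2, y=2), (x=3, y=3), (x=4, y=4), (x=5, y=5)
  Distance 11: (x=1, y=0), (x=0, y=1), (x=2, y=1), (x=3, y=2), (x=4, y=3), (x=5, y=4)
  Distance 12: (x=0, y=0), (x=2, y=0), (x=3, y=1), (x=4, y=2), (x=5, y=3)
  Distance 13: (x=3, y=0), (x=4, y=1), (x=5, y=2)
  Distance 14: (x=4, y=0), (x=5, y=1)
  Distance 15: (x=5, y=0)
Total reachable: 62 (grid has 62 open cells total)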